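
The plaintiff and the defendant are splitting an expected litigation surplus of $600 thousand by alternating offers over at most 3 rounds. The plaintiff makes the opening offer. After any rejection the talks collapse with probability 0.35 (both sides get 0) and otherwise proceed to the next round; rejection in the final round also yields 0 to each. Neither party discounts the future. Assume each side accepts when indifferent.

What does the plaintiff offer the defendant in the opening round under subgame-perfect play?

Round 3 (the plaintiff proposes): rejection yields 0 for the defendant; the plaintiff offers 0 and keeps 600.
Round 2 (the defendant proposes): rejecting gives the plaintiff an expected 0.65 × 600 = 390. The defendant offers 390 and keeps 600 − 390 = 210.
Round 1 (the plaintiff proposes): rejecting gives the defendant an expected 0.65 × 210 = 136.5; the plaintiff offers that and keeps 463.5.

136.5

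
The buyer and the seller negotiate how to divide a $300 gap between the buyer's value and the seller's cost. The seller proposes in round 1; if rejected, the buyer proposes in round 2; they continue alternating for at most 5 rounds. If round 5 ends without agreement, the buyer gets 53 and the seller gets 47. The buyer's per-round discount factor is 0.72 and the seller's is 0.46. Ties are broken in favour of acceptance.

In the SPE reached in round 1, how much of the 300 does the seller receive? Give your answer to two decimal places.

Solve by backward induction from round 5.
Round 5 (the seller proposes): the buyer gets 53 if talks fail, so the seller offers 53 and keeps 247.
Round 4 (the buyer proposes): the seller can get 247 next round, worth 0.46 × 247 = 113.62 now; the buyer offers that and keeps 186.38.
Round 3 (the seller proposes): the buyer can get 186.38 next round, worth 0.72 × 186.38 = 134.1936 now. The seller offers 134.1936 and keeps 300 − 134.1936 = 165.8064.
Round 2 (the buyer proposes): the seller can get 165.8064 next round, worth 0.46 × 165.8064 = 76.270944 now; the buyer offers that and keeps 223.729056.
Round 1 (the seller proposes): the buyer can get 223.729056 next round, worth 0.72 × 223.729056 = 161.08492032 now. The seller offers 161.08492032 and keeps 300 − 161.08492032 = 138.91507968.

138.92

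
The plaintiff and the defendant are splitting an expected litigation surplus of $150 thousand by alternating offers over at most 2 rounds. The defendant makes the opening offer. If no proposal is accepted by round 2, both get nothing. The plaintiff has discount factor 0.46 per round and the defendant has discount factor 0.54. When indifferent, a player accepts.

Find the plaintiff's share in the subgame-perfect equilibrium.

69

Work backward from the last round.
Round 2 (the plaintiff proposes): the defendant will accept anything ≥ 0, so the plaintiff offers 0 and keeps 150.
Round 1 (the defendant proposes): the plaintiff can get 150 next round, worth 0.46 × 150 = 69 now; the defendant offers that and keeps 81.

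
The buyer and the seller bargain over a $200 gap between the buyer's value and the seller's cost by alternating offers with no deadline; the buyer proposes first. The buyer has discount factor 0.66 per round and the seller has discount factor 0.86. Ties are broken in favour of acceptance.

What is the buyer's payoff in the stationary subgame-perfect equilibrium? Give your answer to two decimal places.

64.75

In a stationary SPE each proposer offers the other exactly their discounted continuation value.
If the buyer keeps x when proposing and the seller keeps y when proposing, then x = 200 − 0.86y and y = 200 − 0.66x.
Solving: x = 200(1 − 0.86) / (1 − 0.66·0.86) = 28 / 0.4324 ≈ 64.7549.
The seller gets 200 − 64.7549 ≈ 135.2451.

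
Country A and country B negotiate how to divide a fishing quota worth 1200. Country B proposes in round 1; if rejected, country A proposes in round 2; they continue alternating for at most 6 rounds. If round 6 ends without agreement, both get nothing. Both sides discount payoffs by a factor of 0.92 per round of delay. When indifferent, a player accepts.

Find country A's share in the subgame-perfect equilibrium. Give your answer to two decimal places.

953.97

Round 6 (country A proposes): country B will accept anything ≥ 0, so country A offers 0 and keeps 1200.
Round 5 (country B proposes): country A can get 1200 next round, worth 0.92 × 1200 = 1104 now. Country B offers 1104 and keeps 1200 − 1104 = 96.
Round 4 (country A proposes): country B can get 96 next round, worth 0.92 × 96 = 88.32 now, so country A offers 88.32, keeping 1111.68.
Round 3 (country B proposes): country A can get 1111.68 next round, worth 0.92 × 1111.68 = 1022.7456 now. Country B offers 1022.7456 and keeps 1200 − 1022.7456 = 177.2544.
Round 2 (country A proposes): country B can get 177.2544 next round, worth 0.92 × 177.2544 = 163.074048 now. Country A offers 163.074048 and keeps 1200 − 163.074048 = 1036.925952.
Round 1 (country B proposes): country A can get 1036.925952 next round, worth 0.92 × 1036.925952 = 953.97187584 now, so country B offers 953.97187584, keeping 246.02812416.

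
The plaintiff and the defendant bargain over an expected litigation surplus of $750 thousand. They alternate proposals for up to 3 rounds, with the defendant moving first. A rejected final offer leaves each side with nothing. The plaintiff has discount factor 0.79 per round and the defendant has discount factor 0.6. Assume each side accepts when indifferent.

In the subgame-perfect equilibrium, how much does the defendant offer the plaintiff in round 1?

237

Round 3 (the defendant proposes): rejection yields 0 for the plaintiff; the defendant offers 0 and keeps 750.
Round 2 (the plaintiff proposes): the defendant can get 750 next round, worth 0.6 × 750 = 450 now, so the plaintiff offers 450, keeping 300.
Round 1 (the defendant proposes): the plaintiff can get 300 next round, worth 0.79 × 300 = 237 now; the defendant offers that and keeps 513.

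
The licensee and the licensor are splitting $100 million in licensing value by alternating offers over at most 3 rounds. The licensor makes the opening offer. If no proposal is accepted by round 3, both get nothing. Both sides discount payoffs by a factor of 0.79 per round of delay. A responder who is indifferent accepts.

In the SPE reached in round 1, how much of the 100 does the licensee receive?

Round 3 (the licensor proposes): rejection yields 0 for the licensee; the licensor offers 0 and keeps 100.
Round 2 (the licensee proposes): the licensor can get 100 next round, worth 0.79 × 100 = 79 now; the licensee offers that and keeps 21.
Round 1 (the licensor proposes): the licensee can get 21 next round, worth 0.79 × 21 = 16.59 now, so the licensor offers 16.59, keeping 83.41.

16.59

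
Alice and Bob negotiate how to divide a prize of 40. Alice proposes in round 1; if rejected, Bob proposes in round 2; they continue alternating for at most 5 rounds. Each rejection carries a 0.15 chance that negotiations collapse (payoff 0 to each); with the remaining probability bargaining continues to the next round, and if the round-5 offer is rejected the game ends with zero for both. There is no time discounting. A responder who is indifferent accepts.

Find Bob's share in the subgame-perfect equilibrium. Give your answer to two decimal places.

8.78

By backward induction:
Round 5 (Alice proposes): rejection yields 0 for Bob; Alice offers 0 and keeps 40.
Round 4 (Bob proposes): rejecting gives Alice an expected 0.85 × 40 = 34; Bob offers that and keeps 6.
Round 3 (Alice proposes): rejecting gives Bob an expected 0.85 × 6 = 5.1, so Alice offers 5.1, keeping 34.9.
Round 2 (Bob proposes): rejecting gives Alice an expected 0.85 × 34.9 = 29.665, so Bob offers 29.665, keeping 10.335.
Round 1 (Alice proposes): rejecting gives Bob an expected 0.85 × 10.335 = 8.78475. Alice offers 8.78475 and keeps 40 − 8.78475 = 31.21525.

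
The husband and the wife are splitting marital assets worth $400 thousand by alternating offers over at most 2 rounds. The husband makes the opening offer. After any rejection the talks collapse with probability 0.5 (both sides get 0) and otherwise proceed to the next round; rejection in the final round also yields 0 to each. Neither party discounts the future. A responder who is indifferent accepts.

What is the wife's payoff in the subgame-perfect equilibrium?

200

By backward induction:
Round 2 (the wife proposes): rejection yields 0 for the husband; the wife offers 0 and keeps 400.
Round 1 (the husband proposes): rejecting gives the wife an expected 0.5 × 400 = 200, so the husband offers 200, keeping 200.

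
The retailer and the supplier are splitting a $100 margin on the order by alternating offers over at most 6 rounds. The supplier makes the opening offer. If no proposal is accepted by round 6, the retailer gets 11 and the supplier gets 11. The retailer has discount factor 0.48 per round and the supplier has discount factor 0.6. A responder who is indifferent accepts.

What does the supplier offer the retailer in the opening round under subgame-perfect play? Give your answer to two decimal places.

28.27

Round 6 (the retailer proposes): the supplier gets 11 if talks fail, so the retailer offers 11 and keeps 89.
Round 5 (the supplier proposes): the retailer can get 89 next round, worth 0.48 × 89 = 42.72 now, so the supplier offers 42.72, keeping 57.28.
Round 4 (the retailer proposes): the supplier can get 57.28 next round, worth 0.6 × 57.28 = 34.368 now. The retailer offers 34.368 and keeps 100 − 34.368 = 65.632.
Round 3 (the supplier proposes): the retailer can get 65.632 next round, worth 0.48 × 65.632 = 31.50336 now; the supplier offers that and keeps 68.49664.
Round 2 (the retailer proposes): the supplier can get 68.49664 next round, worth 0.6 × 68.49664 = 41.097984 now, so the retailer offers 41.097984, keeping 58.902016.
Round 1 (the supplier proposes): the retailer can get 58.902016 next round, worth 0.48 × 58.902016 = 28.27296768 now; the supplier offers that and keeps 71.72703232.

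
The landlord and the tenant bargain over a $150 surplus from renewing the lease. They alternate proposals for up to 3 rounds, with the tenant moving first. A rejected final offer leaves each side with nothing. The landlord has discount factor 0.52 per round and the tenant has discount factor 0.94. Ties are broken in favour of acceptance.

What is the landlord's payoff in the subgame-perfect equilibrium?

4.68

Round 3 (the tenant proposes): the landlord will accept anything ≥ 0, so the tenant offers 0 and keeps 150.
Round 2 (the landlord proposes): the tenant can get 150 next round, worth 0.94 × 150 = 141 now; the landlord offers that and keeps 9.
Round 1 (the tenant proposes): the landlord can get 9 next round, worth 0.52 × 9 = 4.68 now. The tenant offers 4.68 and keeps 150 − 4.68 = 145.32.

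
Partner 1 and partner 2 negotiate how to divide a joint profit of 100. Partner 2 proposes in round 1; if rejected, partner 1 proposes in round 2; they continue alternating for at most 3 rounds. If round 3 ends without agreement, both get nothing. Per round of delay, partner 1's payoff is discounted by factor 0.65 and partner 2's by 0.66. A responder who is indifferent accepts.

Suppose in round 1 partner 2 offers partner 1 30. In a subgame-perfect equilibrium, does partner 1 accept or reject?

Work out partner 1's continuation value if the offer is rejected.
Round 3 (partner 2 proposes): rejection yields 0 for partner 1; partner 2 offers 0 and keeps 100.
Round 2 (partner 1 proposes): partner 2 can get 100 next round, worth 0.66 × 100 = 66 now. Partner 1 offers 66 and keeps 100 − 66 = 34.
So by rejecting in round 1, partner 1 gets 34 next round, worth 0.65 × 34 = 22.1 now.
Offer 30 ≥ 22.1, so partner 1 accepts.

Accept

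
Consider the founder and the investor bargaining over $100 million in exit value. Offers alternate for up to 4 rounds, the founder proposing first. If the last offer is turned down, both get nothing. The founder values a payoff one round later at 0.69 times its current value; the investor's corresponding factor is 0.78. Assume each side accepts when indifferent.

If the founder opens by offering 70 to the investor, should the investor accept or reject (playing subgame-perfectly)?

Accept

Round 4 (the investor proposes): the founder will accept anything ≥ 0, so the investor offers 0 and keeps 100.
Round 3 (the founder proposes): the investor can get 100 next round, worth 0.78 × 100 = 78 now. The founder offers 78 and keeps 100 − 78 = 22.
Round 2 (the investor proposes): the founder can get 22 next round, worth 0.69 × 22 = 15.18 now. The investor offers 15.18 and keeps 100 − 15.18 = 84.82.
So by rejecting in round 1, the investor gets 84.82 next round, worth 0.78 × 84.82 = 66.1596 now.
Offer 70 ≥ 66.1596, so the investor accepts.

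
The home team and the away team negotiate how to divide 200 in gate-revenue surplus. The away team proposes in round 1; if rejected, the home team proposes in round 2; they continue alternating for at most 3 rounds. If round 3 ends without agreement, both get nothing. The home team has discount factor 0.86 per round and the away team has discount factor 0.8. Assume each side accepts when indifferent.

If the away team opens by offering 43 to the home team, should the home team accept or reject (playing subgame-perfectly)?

Round 3 (the away team proposes): the home team will accept anything ≥ 0, so the away team offers 0 and keeps 200.
Round 2 (the home team proposes): the away team can get 200 next round, worth 0.8 × 200 = 160 now; the home team offers that and keeps 40.
So by rejecting in round 1, the home team gets 40 next round, worth 0.86 × 40 = 34.4 now.
Offer 43 ≥ 34.4, so the home team accepts.

Accept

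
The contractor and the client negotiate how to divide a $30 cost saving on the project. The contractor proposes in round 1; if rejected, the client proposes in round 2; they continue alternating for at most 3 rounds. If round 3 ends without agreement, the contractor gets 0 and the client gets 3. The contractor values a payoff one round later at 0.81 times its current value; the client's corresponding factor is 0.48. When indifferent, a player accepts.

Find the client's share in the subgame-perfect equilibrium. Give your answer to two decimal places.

Solve by backward induction from round 3.
Round 3 (the contractor proposes): the client gets 3 if talks fail, so the contractor offers 3 and keeps 27.
Round 2 (the client proposes): the contractor can get 27 next round, worth 0.81 × 27 = 21.87 now; the client offers that and keeps 8.13.
Round 1 (the contractor proposes): the client can get 8.13 next round, worth 0.48 × 8.13 = 3.9024 now, so the contractor offers 3.9024, keeping 26.0976.

3.90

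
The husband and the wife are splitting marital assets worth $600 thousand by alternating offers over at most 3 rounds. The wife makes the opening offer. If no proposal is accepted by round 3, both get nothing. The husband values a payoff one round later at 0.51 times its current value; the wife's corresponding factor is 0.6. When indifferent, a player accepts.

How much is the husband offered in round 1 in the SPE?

122.4

Round 3 (the wife proposes): the husband will accept anything ≥ 0, so the wife offers 0 and keeps 600.
Round 2 (the husband proposes): the wife can get 600 next round, worth 0.6 × 600 = 360 now, so the husband offers 360, keeping 240.
Round 1 (the wife proposes): the husband can get 240 next round, worth 0.51 × 240 = 122.4 now; the wife offers that and keeps 477.6.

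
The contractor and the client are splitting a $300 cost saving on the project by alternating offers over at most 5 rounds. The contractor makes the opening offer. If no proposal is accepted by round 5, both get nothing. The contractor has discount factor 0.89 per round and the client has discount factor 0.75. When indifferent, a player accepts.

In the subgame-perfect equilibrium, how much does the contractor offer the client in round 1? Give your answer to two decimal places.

41.27

Solve by backward induction from round 5.
Round 5 (the contractor proposes): the client will accept anything ≥ 0, so the contractor offers 0 and keeps 300.
Round 4 (the client proposes): the contractor can get 300 next round, worth 0.89 × 300 = 267 now, so the client offers 267, keeping 33.
Round 3 (the contractor proposes): the client can get 33 next round, worth 0.75 × 33 = 24.75 now; the contractor offers that and keeps 275.25.
Round 2 (the client proposes): the contractor can get 275.25 next round, worth 0.89 × 275.25 = 244.9725 now; the client offers that and keeps 55.0275.
Round 1 (the contractor proposes): the client can get 55.0275 next round, worth 0.75 × 55.0275 = 41.270625 now; the contractor offers that and keeps 258.729375.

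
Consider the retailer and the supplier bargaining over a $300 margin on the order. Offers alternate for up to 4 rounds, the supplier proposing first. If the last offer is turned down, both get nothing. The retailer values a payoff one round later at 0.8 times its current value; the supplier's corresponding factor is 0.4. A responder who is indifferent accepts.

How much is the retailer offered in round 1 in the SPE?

Work backward from the last round.
Round 4 (the retailer proposes): rejection yields 0 for the supplier; the retailer offers 0 and keeps 300.
Round 3 (the supplier proposes): the retailer can get 300 next round, worth 0.8 × 300 = 240 now, so the supplier offers 240, keeping 60.
Round 2 (the retailer proposes): the supplier can get 60 next round, worth 0.4 × 60 = 24 now, so the retailer offers 24, keeping 276.
Round 1 (the supplier proposes): the retailer can get 276 next round, worth 0.8 × 276 = 220.8 now; the supplier offers that and keeps 79.2.

220.8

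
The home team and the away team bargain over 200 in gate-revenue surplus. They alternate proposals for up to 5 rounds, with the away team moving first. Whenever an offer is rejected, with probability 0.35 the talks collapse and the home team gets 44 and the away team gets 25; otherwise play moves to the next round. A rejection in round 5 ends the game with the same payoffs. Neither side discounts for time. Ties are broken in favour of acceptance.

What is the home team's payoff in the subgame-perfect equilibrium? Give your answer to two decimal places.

86.39

By backward induction:
Round 5 (the away team proposes): the home team gets 44 if talks fail, so the away team offers 44 and keeps 156.
Round 4 (the home team proposes): rejecting gives the away team an expected 0.65 × 156 + 0.35 × 25 = 110.15; the home team offers that and keeps 89.85.
Round 3 (the away team proposes): rejecting gives the home team an expected 0.65 × 89.85 + 0.35 × 44 = 73.8025. The away team offers 73.8025 and keeps 200 − 73.8025 = 126.1975.
Round 2 (the home team proposes): rejecting gives the away team an expected 0.65 × 126.1975 + 0.35 × 25 = 90.778375. The home team offers 90.778375 and keeps 200 − 90.778375 = 109.221625.
Round 1 (the away team proposes): rejecting gives the home team an expected 0.65 × 109.221625 + 0.35 × 44 = 86.39405625; the away team offers that and keeps 113.60594375.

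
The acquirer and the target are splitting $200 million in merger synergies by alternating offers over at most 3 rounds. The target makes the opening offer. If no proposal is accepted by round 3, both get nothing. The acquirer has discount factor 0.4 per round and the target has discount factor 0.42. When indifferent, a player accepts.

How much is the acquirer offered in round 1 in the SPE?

46.4

Round 3 (the target proposes): rejection yields 0 for the acquirer; the target offers 0 and keeps 200.
Round 2 (the acquirer proposes): the target can get 200 next round, worth 0.42 × 200 = 84 now, so the acquirer offers 84, keeping 116.
Round 1 (the target proposes): the acquirer can get 116 next round, worth 0.4 × 116 = 46.4 now; the target offers that and keeps 153.6.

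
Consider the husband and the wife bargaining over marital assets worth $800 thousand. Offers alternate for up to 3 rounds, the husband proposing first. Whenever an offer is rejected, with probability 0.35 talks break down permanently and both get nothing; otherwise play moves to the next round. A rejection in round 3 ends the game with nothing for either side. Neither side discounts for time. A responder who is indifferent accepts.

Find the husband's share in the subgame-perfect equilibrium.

By backward induction:
Round 3 (the husband proposes): rejection yields 0 for the wife; the husband offers 0 and keeps 800.
Round 2 (the wife proposes): rejecting gives the husband an expected 0.65 × 800 = 520, so the wife offers 520, keeping 280.
Round 1 (the husband proposes): rejecting gives the wife an expected 0.65 × 280 = 182. The husband offers 182 and keeps 800 − 182 = 618.

618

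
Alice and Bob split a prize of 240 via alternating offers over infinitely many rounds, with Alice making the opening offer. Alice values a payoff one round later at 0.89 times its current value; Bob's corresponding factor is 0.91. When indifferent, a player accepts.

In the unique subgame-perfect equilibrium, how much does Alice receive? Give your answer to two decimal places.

In a stationary SPE each proposer offers the other exactly their discounted continuation value.
If Alice keeps x when proposing and Bob keeps y when proposing, then x = 240 − 0.91y and y = 240 − 0.89x.
Solving: x = 240(1 − 0.91) / (1 − 0.89·0.91) = 21.6 / 0.1901 ≈ 113.6244.
Bob gets 240 − 113.6244 ≈ 126.3756.

113.62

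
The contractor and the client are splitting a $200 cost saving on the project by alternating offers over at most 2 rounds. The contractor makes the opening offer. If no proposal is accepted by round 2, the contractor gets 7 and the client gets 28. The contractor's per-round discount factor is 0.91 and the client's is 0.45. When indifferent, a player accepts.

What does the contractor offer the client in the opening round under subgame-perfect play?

86.85

Solve by backward induction from round 2.
Round 2 (the client proposes): the contractor gets 7 if talks fail, so the client offers 7 and keeps 193.
Round 1 (the contractor proposes): the client can get 193 next round, worth 0.45 × 193 = 86.85 now, so the contractor offers 86.85, keeping 113.15.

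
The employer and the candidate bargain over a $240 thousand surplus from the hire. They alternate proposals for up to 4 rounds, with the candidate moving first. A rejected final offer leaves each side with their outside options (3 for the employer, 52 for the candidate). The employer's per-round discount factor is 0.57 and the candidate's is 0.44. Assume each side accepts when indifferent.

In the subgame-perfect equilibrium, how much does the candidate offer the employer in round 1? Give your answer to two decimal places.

103.48

Solve by backward induction from round 4.
Round 4 (the employer proposes): the candidate gets 52 if talks fail, so the employer offers 52 and keeps 188.
Round 3 (the candidate proposes): the employer can get 188 next round, worth 0.57 × 188 = 107.16 now. The candidate offers 107.16 and keeps 240 − 107.16 = 132.84.
Round 2 (the employer proposes): the candidate can get 132.84 next round, worth 0.44 × 132.84 = 58.4496 now. The employer offers 58.4496 and keeps 240 − 58.4496 = 181.5504.
Round 1 (the candidate proposes): the employer can get 181.5504 next round, worth 0.57 × 181.5504 = 103.483728 now, so the candidate offers 103.483728, keeping 136.516272.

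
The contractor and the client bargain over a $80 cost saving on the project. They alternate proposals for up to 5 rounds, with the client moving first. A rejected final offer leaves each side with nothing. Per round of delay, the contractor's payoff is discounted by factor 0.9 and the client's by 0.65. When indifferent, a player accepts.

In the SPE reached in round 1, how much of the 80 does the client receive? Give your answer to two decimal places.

40.06

Round 5 (the client proposes): the contractor will accept anything ≥ 0, so the client offers 0 and keeps 80.
Round 4 (the contractor proposes): the client can get 80 next round, worth 0.65 × 80 = 52 now; the contractor offers that and keeps 28.
Round 3 (the client proposes): the contractor can get 28 next round, worth 0.9 × 28 = 25.2 now; the client offers that and keeps 54.8.
Round 2 (the contractor proposes): the client can get 54.8 next round, worth 0.65 × 54.8 = 35.62 now. The contractor offers 35.62 and keeps 80 − 35.62 = 44.38.
Round 1 (the client proposes): the contractor can get 44.38 next round, worth 0.9 × 44.38 = 39.942 now. The client offers 39.942 and keeps 80 − 39.942 = 40.058.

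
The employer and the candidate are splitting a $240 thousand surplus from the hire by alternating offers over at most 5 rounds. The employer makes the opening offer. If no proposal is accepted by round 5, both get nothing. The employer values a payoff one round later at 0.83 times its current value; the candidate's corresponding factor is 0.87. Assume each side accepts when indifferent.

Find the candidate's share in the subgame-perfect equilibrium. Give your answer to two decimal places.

Round 5 (the employer proposes): rejection yields 0 for the candidate; the employer offers 0 and keeps 240.
Round 4 (the candidate proposes): the employer can get 240 next round, worth 0.83 × 240 = 199.2 now, so the candidate offers 199.2, keeping 40.8.
Round 3 (the employer proposes): the candidate can get 40.8 next round, worth 0.87 × 40.8 = 35.496 now, so the employer offers 35.496, keeping 204.504.
Round 2 (the candidate proposes): the employer can get 204.504 next round, worth 0.83 × 204.504 = 169.73832 now, so the candidate offers 169.73832, keeping 70.26168.
Round 1 (the employer proposes): the candidate can get 70.26168 next round, worth 0.87 × 70.26168 = 61.1276616 now, so the employer offers 61.1276616, keeping 178.8723384.

61.13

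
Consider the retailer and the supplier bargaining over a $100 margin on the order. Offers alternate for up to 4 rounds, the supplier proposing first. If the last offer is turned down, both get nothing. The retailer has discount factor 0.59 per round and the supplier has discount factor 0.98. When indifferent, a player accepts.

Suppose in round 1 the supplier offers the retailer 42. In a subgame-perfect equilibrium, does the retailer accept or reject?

Accept

Work out the retailer's continuation value if the offer is rejected.
Round 4 (the retailer proposes): the supplier will accept anything ≥ 0, so the retailer offers 0 and keeps 100.
Round 3 (the supplier proposes): the retailer can get 100 next round, worth 0.59 × 100 = 59 now. The supplier offers 59 and keeps 100 − 59 = 41.
Round 2 (the retailer proposes): the supplier can get 41 next round, worth 0.98 × 41 = 40.18 now. The retailer offers 40.18 and keeps 100 − 40.18 = 59.82.
So by rejecting in round 1, the retailer gets 59.82 next round, worth 0.59 × 59.82 = 35.2938 now.
Offer 42 ≥ 35.2938, so the retailer accepts.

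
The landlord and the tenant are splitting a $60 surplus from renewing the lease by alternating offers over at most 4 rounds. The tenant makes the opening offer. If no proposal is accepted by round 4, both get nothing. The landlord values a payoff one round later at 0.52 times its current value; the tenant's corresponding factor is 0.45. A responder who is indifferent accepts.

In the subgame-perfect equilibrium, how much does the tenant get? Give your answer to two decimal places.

By backward induction:
Round 4 (the landlord proposes): the tenant will accept anything ≥ 0, so the landlord offers 0 and keeps 60.
Round 3 (the tenant proposes): the landlord can get 60 next round, worth 0.52 × 60 = 31.2 now. The tenant offers 31.2 and keeps 60 − 31.2 = 28.8.
Round 2 (the landlord proposes): the tenant can get 28.8 next round, worth 0.45 × 28.8 = 12.96 now. The landlord offers 12.96 and keeps 60 − 12.96 = 47.04.
Round 1 (the tenant proposes): the landlord can get 47.04 next round, worth 0.52 × 47.04 = 24.4608 now. The tenant offers 24.4608 and keeps 60 − 24.4608 = 35.5392.

35.54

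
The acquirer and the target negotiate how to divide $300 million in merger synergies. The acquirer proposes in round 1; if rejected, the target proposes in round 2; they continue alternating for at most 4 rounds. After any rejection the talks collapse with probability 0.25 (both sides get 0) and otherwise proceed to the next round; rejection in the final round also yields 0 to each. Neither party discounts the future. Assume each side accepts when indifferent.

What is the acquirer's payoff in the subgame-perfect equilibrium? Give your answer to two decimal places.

117.19

Round 4 (the target proposes): the acquirer will accept anything ≥ 0, so the target offers 0 and keeps 300.
Round 3 (the acquirer proposes): rejecting gives the target an expected 0.75 × 300 = 225, so the acquirer offers 225, keeping 75.
Round 2 (the target proposes): rejecting gives the acquirer an expected 0.75 × 75 = 56.25, so the target offers 56.25, keeping 243.75.
Round 1 (the acquirer proposes): rejecting gives the target an expected 0.75 × 243.75 = 182.8125. The acquirer offers 182.8125 and keeps 300 − 182.8125 = 117.1875.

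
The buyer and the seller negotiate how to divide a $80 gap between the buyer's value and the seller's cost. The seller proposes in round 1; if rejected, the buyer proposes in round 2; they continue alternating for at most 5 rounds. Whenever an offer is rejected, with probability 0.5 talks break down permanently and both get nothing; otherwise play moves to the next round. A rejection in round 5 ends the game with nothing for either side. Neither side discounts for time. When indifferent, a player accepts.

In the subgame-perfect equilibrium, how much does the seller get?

55

By backward induction:
Round 5 (the seller proposes): the buyer will accept anything ≥ 0, so the seller offers 0 and keeps 80.
Round 4 (the buyer proposes): rejecting gives the seller an expected 0.5 × 80 = 40, so the buyer offers 40, keeping 40.
Round 3 (the seller proposes): rejecting gives the buyer an expected 0.5 × 40 = 20; the seller offers that and keeps 60.
Round 2 (the buyer proposes): rejecting gives the seller an expected 0.5 × 60 = 30. The buyer offers 30 and keeps 80 − 30 = 50.
Round 1 (the seller proposes): rejecting gives the buyer an expected 0.5 × 50 = 25; the seller offers that and keeps 55.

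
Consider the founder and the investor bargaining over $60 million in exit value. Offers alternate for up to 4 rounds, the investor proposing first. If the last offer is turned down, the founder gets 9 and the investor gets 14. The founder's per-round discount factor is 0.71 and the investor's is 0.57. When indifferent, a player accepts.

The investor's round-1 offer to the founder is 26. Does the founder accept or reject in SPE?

Work out the founder's continuation value if the offer is rejected.
Round 4 (the founder proposes): the investor gets 14 if talks fail, so the founder offers 14 and keeps 46.
Round 3 (the investor proposes): the founder can get 46 next round, worth 0.71 × 46 = 32.66 now, so the investor offers 32.66, keeping 27.34.
Round 2 (the founder proposes): the investor can get 27.34 next round, worth 0.57 × 27.34 = 15.5838 now. The founder offers 15.5838 and keeps 60 − 15.5838 = 44.4162.
So by rejecting in round 1, the founder gets 44.4162 next round, worth 0.71 × 44.4162 = 31.535502 now.
Offer 26 < 31.535502, so the founder rejects.

Reject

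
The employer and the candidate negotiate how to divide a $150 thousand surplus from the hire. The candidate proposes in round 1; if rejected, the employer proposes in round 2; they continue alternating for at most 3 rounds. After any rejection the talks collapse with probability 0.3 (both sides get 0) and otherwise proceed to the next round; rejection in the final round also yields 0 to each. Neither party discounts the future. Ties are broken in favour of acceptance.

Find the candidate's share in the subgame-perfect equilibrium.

Round 3 (the candidate proposes): the employer will accept anything ≥ 0, so the candidate offers 0 and keeps 150.
Round 2 (the employer proposes): rejecting gives the candidate an expected 0.7 × 150 = 105. The employer offers 105 and keeps 150 − 105 = 45.
Round 1 (the candidate proposes): rejecting gives the employer an expected 0.7 × 45 = 31.5, so the candidate offers 31.5, keeping 118.5.

118.5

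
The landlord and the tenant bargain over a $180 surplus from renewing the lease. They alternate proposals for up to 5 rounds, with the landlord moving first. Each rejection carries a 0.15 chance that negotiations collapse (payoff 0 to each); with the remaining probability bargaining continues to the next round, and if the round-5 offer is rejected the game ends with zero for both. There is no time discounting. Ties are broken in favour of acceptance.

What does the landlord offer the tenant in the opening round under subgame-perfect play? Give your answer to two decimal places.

39.53

Round 5 (the landlord proposes): the tenant will accept anything ≥ 0, so the landlord offers 0 and keeps 180.
Round 4 (the tenant proposes): rejecting gives the landlord an expected 0.85 × 180 = 153, so the tenant offers 153, keeping 27.
Round 3 (the landlord proposes): rejecting gives the tenant an expected 0.85 × 27 = 22.95, so the landlord offers 22.95, keeping 157.05.
Round 2 (the tenant proposes): rejecting gives the landlord an expected 0.85 × 157.05 = 133.4925. The tenant offers 133.4925 and keeps 180 − 133.4925 = 46.5075.
Round 1 (the landlord proposes): rejecting gives the tenant an expected 0.85 × 46.5075 = 39.531375, so the landlord offers 39.531375, keeping 140.468625.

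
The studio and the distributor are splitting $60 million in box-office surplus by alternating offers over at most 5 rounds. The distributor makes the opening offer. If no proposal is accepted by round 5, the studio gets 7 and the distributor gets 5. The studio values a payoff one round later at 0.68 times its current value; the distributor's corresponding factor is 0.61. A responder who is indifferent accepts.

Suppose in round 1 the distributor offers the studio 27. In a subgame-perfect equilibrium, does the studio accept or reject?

Accept

Round 5 (the distributor proposes): the studio gets 7 if talks fail, so the distributor offers 7 and keeps 53.
Round 4 (the studio proposes): the distributor can get 53 next round, worth 0.61 × 53 = 32.33 now; the studio offers that and keeps 27.67.
Round 3 (the distributor proposes): the studio can get 27.67 next round, worth 0.68 × 27.67 = 18.8156 now; the distributor offers that and keeps 41.1844.
Round 2 (the studio proposes): the distributor can get 41.1844 next round, worth 0.61 × 41.1844 = 25.122484 now. The studio offers 25.122484 and keeps 60 − 25.122484 = 34.877516.
So by rejecting in round 1, the studio gets 34.877516 next round, worth 0.68 × 34.877516 = 23.71671088 now.
Offer 27 ≥ 23.71671088, so the studio accepts.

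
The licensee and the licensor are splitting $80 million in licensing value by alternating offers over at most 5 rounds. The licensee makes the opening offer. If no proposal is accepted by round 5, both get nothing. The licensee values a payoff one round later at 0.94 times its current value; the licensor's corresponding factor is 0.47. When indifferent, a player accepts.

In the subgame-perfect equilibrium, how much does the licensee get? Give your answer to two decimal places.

76.75

Round 5 (the licensee proposes): rejection yields 0 for the licensor; the licensee offers 0 and keeps 80.
Round 4 (the licensor proposes): the licensee can get 80 next round, worth 0.94 × 80 = 75.2 now, so the licensor offers 75.2, keeping 4.8.
Round 3 (the licensee proposes): the licensor can get 4.8 next round, worth 0.47 × 4.8 = 2.256 now; the licensee offers that and keeps 77.744.
Round 2 (the licensor proposes): the licensee can get 77.744 next round, worth 0.94 × 77.744 = 73.07936 now; the licensor offers that and keeps 6.92064.
Round 1 (the licensee proposes): the licensor can get 6.92064 next round, worth 0.47 × 6.92064 = 3.2527008 now; the licensee offers that and keeps 76.7472992.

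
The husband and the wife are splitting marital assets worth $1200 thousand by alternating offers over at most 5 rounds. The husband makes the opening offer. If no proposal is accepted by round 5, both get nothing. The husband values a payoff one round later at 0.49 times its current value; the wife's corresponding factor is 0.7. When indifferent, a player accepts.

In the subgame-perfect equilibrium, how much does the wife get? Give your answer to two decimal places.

575.34

Solve by backward induction from round 5.
Round 5 (the husband proposes): rejection yields 0 for the wife; the husband offers 0 and keeps 1200.
Round 4 (the wife proposes): the husband can get 1200 next round, worth 0.49 × 1200 = 588 now; the wife offers that and keeps 612.
Round 3 (the husband proposes): the wife can get 612 next round, worth 0.7 × 612 = 428.4 now; the husband offers that and keeps 771.6.
Round 2 (the wife proposes): the husband can get 771.6 next round, worth 0.49 × 771.6 = 378.084 now; the wife offers that and keeps 821.916.
Round 1 (the husband proposes): the wife can get 821.916 next round, worth 0.7 × 821.916 = 575.3412 now; the husband offers that and keeps 624.6588.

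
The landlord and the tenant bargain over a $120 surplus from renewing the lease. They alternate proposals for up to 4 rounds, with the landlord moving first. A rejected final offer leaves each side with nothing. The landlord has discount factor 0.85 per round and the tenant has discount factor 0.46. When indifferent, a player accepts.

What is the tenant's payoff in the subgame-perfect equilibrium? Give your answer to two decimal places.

Solve by backward induction from round 4.
Round 4 (the tenant proposes): rejection yields 0 for the landlord; the tenant offers 0 and keeps 120.
Round 3 (the landlord proposes): the tenant can get 120 next round, worth 0.46 × 120 = 55.2 now. The landlord offers 55.2 and keeps 120 − 55.2 = 64.8.
Round 2 (the tenant proposes): the landlord can get 64.8 next round, worth 0.85 × 64.8 = 55.08 now, so the tenant offers 55.08, keeping 64.92.
Round 1 (the landlord proposes): the tenant can get 64.92 next round, worth 0.46 × 64.92 = 29.8632 now; the landlord offers that and keeps 90.1368.

29.86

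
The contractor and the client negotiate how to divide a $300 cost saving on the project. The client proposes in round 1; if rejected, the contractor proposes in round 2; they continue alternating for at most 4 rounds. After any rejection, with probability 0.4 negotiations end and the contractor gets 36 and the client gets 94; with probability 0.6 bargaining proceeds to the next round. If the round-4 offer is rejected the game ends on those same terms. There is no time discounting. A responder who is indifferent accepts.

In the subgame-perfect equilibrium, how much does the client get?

Round 4 (the contractor proposes): the client gets 94 if talks fail, so the contractor offers 94 and keeps 206.
Round 3 (the client proposes): rejecting gives the contractor an expected 0.6 × 206 + 0.4 × 36 = 138; the client offers that and keeps 162.
Round 2 (the contractor proposes): rejecting gives the client an expected 0.6 × 162 + 0.4 × 94 = 134.8, so the contractor offers 134.8, keeping 165.2.
Round 1 (the client proposes): rejecting gives the contractor an expected 0.6 × 165.2 + 0.4 × 36 = 113.52. The client offers 113.52 and keeps 300 − 113.52 = 186.48.

186.48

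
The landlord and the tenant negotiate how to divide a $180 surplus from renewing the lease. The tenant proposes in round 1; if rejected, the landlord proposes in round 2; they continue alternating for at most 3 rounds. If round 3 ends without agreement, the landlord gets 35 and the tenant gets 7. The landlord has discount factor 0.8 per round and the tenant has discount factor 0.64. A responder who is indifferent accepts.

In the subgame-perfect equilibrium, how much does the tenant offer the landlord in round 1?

Round 3 (the tenant proposes): the landlord gets 35 if talks fail, so the tenant offers 35 and keeps 145.
Round 2 (the landlord proposes): the tenant can get 145 next round, worth 0.64 × 145 = 92.8 now. The landlord offers 92.8 and keeps 180 − 92.8 = 87.2.
Round 1 (the tenant proposes): the landlord can get 87.2 next round, worth 0.8 × 87.2 = 69.76 now. The tenant offers 69.76 and keeps 180 − 69.76 = 110.24.

69.76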